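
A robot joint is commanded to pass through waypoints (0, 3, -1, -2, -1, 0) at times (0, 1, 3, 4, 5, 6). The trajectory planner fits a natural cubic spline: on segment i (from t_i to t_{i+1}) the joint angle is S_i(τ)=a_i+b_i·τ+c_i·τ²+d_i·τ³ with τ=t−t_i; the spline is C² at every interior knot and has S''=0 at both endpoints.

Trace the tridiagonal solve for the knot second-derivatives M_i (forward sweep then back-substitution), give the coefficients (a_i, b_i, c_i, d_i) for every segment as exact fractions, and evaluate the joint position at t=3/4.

  seg 0: a=0 b=151/38 c=0 d=-37/38
  seg 1: a=3 b=20/19 c=-111/38 d=53/76
  seg 2: a=-1 b=-43/19 c=24/19 d=0
  seg 3: a=-2 b=5/19 c=24/19 d=-10/19
  seg 4: a=-1 b=23/19 c=-6/19 d=2/19
S(3/4) = 6249/2432

Δ: Δ0=3, Δ1=-2, Δ2=-1, Δ3=1, Δ4=1
row 1: diag=6, rhs=-30; c'=1/3, d'=-5
row 2: denom=6−2·1/3=16/3; d'=(6−2·-5)/(16/3)=3
row 3: denom=4−1·3/16=61/16; d'=(12−1·3)/(61/16)=144/61
row 4: denom=4−1·16/61=228/61; d'=(0−1·144/61)/(228/61)=-12/19
back: M4=-12/19
back: M3=144/61−16/61·-12/19=48/19
back: M2=3−3/16·48/19=48/19
back: M1=-5−1/3·48/19=-111/19
M: M0=0, M1=-111/19, M2=48/19, M3=48/19, M4=-12/19, M5=0
seg 0: a=0, c=M0/2=0, d=(M1−M0)/(6·1)=-37/38, b=Δ0−h0·(2M0+M1)/6=151/38
seg 1: a=3, c=M1/2=-111/38, d=(M2−M1)/(6·2)=53/76, b=Δ1−h1·(2M1+M2)/6=20/19
seg 2: a=-1, c=M2/2=24/19, d=(M3−M2)/(6·1)=0, b=Δ2−h2·(2M2+M3)/6=-43/19
seg 3: a=-2, c=M3/2=24/19, d=(M4−M3)/(6·1)=-10/19, b=Δ3−h3·(2M3+M4)/6=5/19
seg 4: a=-1, c=M4/2=-6/19, d=(M5−M4)/(6·1)=2/19, b=Δ4−h4·(2M4+M5)/6=23/19
t_q=3/4 → seg 0, τ=3/4; S=0+151/38·τ+0·τ²+-37/38·τ³=6249/2432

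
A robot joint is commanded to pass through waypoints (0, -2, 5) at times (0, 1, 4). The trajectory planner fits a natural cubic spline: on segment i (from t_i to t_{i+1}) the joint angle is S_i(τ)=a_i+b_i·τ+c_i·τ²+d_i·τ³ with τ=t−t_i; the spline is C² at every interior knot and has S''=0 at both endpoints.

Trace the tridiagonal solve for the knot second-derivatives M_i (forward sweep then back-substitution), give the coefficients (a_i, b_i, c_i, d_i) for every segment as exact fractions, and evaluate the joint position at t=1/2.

  seg 0: a=0 b=-61/24 c=0 d=13/24
  seg 1: a=-2 b=-11/12 c=13/8 d=-13/72
S(1/2) = -77/64

Δ: Δ0=-2, Δ1=7/3
row 1: diag=8, rhs=26; c'=3/8, d'=13/4
back: M1=13/4
M: M0=0, M1=13/4, M2=0
seg 0: a=0, c=M0/2=0, d=(M1−M0)/(6·1)=13/24, b=Δ0−h0·(2M0+M1)/6=-61/24
seg 1: a=-2, c=M1/2=13/8, d=(M2−M1)/(6·3)=-13/72, b=Δ1−h1·(2M1+M2)/6=-11/12
t_q=1/2 → seg 0, τ=1/2; S=0+-61/24·τ+0·τ²+13/24·τ³=-77/64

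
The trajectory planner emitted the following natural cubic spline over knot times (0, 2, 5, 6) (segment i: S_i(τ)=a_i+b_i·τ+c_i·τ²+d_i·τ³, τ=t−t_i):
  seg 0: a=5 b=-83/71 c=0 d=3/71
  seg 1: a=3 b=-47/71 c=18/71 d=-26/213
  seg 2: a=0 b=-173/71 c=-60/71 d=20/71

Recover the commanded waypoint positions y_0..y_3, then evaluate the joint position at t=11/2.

y_0 = S_0(0) = a_0 = 5
y_1 = S_1(0) = a_1 = 3
y_2 = S_2(0) = a_2 = 0
y_3 = S_2(1) = -3
t_q=11/2 is in segment 2 (τ=1/2); S_2(τ)=-99/71

y_0=5 y_1=3 y_2=0 y_3=-3
S(11/2) = -99/71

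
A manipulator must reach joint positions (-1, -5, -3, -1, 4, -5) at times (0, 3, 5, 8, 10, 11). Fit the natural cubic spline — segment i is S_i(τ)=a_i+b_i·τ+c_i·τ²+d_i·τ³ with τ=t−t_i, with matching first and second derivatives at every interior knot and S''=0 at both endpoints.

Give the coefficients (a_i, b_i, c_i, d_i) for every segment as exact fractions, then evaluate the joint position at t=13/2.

Δ: Δ0=-4/3, Δ1=1, Δ2=2/3, Δ3=5/2, Δ4=-9
row 1: diag=10, rhs=14; c'=1/5, d'=7/5
row 2: denom=10−2·1/5=48/5; d'=(-2−2·7/5)/(48/5)=-1/2
row 3: denom=10−3·5/16=145/16; d'=(11−3·-1/2)/(145/16)=40/29
row 4: denom=6−2·32/145=806/145; d'=(-69−2·40/29)/(806/145)=-10405/806
back: M4=-10405/806
back: M3=40/29−32/145·-10405/806=1704/403
back: M2=-1/2−5/16·1704/403=-734/403
back: M1=7/5−1/5·-734/403=711/403
M: M0=0, M1=711/403, M2=-734/403, M3=1704/403, M4=-10405/806, M5=0
seg 0: a=-1, c=M0/2=0, d=(M1−M0)/(6·3)=79/806, b=Δ0−h0·(2M0+M1)/6=-5357/2418
seg 1: a=-5, c=M1/2=711/806, d=(M2−M1)/(6·2)=-1445/4836, b=Δ1−h1·(2M1+M2)/6=521/1209
seg 2: a=-3, c=M2/2=-367/403, d=(M3−M2)/(6·3)=1219/3627, b=Δ2−h2·(2M2+M3)/6=452/1209
seg 3: a=-1, c=M3/2=852/403, d=(M4−M3)/(6·2)=-13813/9672, b=Δ3−h3·(2M3+M4)/6=4817/1209
seg 4: a=4, c=M4/2=-10405/1612, d=(M5−M4)/(6·1)=10405/4836, b=Δ4−h4·(2M4+M5)/6=-11357/2418
t_q=13/2 → seg 2, τ=3/2; S=-3+452/1209·τ+-367/403·τ²+1219/3627·τ³=-10813/3224

  seg 0: a=-1 b=-5357/2418 c=0 d=79/806
  seg 1: a=-5 b=521/1209 c=711/806 d=-1445/4836
  seg 2: a=-3 b=452/1209 c=-367/403 d=1219/3627
  seg 3: a=-1 b=4817/1209 c=852/403 d=-13813/9672
  seg 4: a=4 b=-11357/2418 c=-10405/1612 d=10405/4836
S(13/2) = -10813/3224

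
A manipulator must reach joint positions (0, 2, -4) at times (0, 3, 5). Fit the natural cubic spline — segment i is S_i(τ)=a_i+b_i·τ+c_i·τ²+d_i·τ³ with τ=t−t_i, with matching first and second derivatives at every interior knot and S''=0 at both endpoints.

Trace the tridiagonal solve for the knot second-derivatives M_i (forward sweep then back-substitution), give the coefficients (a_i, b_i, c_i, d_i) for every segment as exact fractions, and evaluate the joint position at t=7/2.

  seg 0: a=0 b=53/30 c=0 d=-11/90
  seg 1: a=2 b=-23/15 c=-11/10 d=11/60
S(7/2) = 157/160

Δ: Δ0=2/3, Δ1=-3
row 1: diag=10, rhs=-22; c'=1/5, d'=-11/5
back: M1=-11/5
M: M0=0, M1=-11/5, M2=0
seg 0: a=0, c=M0/2=0, d=(M1−M0)/(6·3)=-11/90, b=Δ0−h0·(2M0+M1)/6=53/30
seg 1: a=2, c=M1/2=-11/10, d=(M2−M1)/(6·2)=11/60, b=Δ1−h1·(2M1+M2)/6=-23/15
t_q=7/2 → seg 1, τ=1/2; S=2+-23/15·τ+-11/10·τ²+11/60·τ³=157/160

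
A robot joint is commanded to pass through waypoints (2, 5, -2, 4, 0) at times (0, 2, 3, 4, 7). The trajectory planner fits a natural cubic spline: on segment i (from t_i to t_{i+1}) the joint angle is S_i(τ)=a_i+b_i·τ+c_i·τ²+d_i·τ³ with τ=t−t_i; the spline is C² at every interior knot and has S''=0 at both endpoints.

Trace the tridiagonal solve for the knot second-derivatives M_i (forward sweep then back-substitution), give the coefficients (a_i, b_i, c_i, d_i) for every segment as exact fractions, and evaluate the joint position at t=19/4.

  seg 0: a=2 b=1525/267 c=0 d=-2249/2136
  seg 1: a=5 b=-3697/534 c=-2249/356 d=6665/1068
  seg 2: a=-2 b=-893/1068 c=1104/89 d=-5947/1068
  seg 3: a=4 b=3881/534 c=-1531/356 d=1531/3204
S(19/4) = 164805/22784

Δ: Δ0=3/2, Δ1=-7, Δ2=6, Δ3=-4/3
row 1: diag=6, rhs=-51; c'=1/6, d'=-17/2
row 2: denom=4−1·1/6=23/6; d'=(78−1·-17/2)/(23/6)=519/23
row 3: denom=8−1·6/23=178/23; d'=(-44−1·519/23)/(178/23)=-1531/178
back: M3=-1531/178
back: M2=519/23−6/23·-1531/178=2208/89
back: M1=-17/2−1/6·2208/89=-2249/178
M: M0=0, M1=-2249/178, M2=2208/89, M3=-1531/178, M4=0
seg 0: a=2, c=M0/2=0, d=(M1−M0)/(6·2)=-2249/2136, b=Δ0−h0·(2M0+M1)/6=1525/267
seg 1: a=5, c=M1/2=-2249/356, d=(M2−M1)/(6·1)=6665/1068, b=Δ1−h1·(2M1+M2)/6=-3697/534
seg 2: a=-2, c=M2/2=1104/89, d=(M3−M2)/(6·1)=-5947/1068, b=Δ2−h2·(2M2+M3)/6=-893/1068
seg 3: a=4, c=M3/2=-1531/356, d=(M4−M3)/(6·3)=1531/3204, b=Δ3−h3·(2M3+M4)/6=3881/534
t_q=19/4 → seg 3, τ=3/4; S=4+3881/534·τ+-1531/356·τ²+1531/3204·τ³=164805/22784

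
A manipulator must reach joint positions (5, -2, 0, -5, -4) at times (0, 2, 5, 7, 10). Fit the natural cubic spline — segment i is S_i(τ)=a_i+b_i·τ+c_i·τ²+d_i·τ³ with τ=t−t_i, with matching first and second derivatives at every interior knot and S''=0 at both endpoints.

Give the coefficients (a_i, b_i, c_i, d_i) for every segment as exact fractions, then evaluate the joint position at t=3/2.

  seg 0: a=5 b=-4069/870 c=0 d=128/435
  seg 1: a=-2 b=-997/870 c=256/145 d=-3031/7830
  seg 2: a=0 b=-437/435 c=-299/174 d=563/1160
  seg 3: a=-5 b=-1787/870 c=2077/1740 d=-2077/15660
S(3/2) = -593/580

Δ: Δ0=-7/2, Δ1=2/3, Δ2=-5/2, Δ3=1/3
row 1: diag=10, rhs=25; c'=3/10, d'=5/2
row 2: denom=10−3·3/10=91/10; d'=(-19−3·5/2)/(91/10)=-265/91
row 3: denom=10−2·20/91=870/91; d'=(17−2·-265/91)/(870/91)=2077/870
back: M3=2077/870
back: M2=-265/91−20/91·2077/870=-299/87
back: M1=5/2−3/10·-299/87=512/145
M: M0=0, M1=512/145, M2=-299/87, M3=2077/870, M4=0
seg 0: a=5, c=M0/2=0, d=(M1−M0)/(6·2)=128/435, b=Δ0−h0·(2M0+M1)/6=-4069/870
seg 1: a=-2, c=M1/2=256/145, d=(M2−M1)/(6·3)=-3031/7830, b=Δ1−h1·(2M1+M2)/6=-997/870
seg 2: a=0, c=M2/2=-299/174, d=(M3−M2)/(6·2)=563/1160, b=Δ2−h2·(2M2+M3)/6=-437/435
seg 3: a=-5, c=M3/2=2077/1740, d=(M4−M3)/(6·3)=-2077/15660, b=Δ3−h3·(2M3+M4)/6=-1787/870
t_q=3/2 → seg 0, τ=3/2; S=5+-4069/870·τ+0·τ²+128/435·τ³=-593/580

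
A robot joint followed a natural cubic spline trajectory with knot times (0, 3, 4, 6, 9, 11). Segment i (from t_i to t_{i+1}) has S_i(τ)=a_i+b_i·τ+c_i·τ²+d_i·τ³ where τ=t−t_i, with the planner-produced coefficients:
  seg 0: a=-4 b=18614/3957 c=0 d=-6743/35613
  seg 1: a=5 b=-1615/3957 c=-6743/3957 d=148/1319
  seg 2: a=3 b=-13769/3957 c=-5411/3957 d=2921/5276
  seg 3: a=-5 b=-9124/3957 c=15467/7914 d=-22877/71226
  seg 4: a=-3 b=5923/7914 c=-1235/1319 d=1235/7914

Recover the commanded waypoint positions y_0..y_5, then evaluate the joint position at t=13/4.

y_0=-4 y_1=5 y_2=3 y_3=-5 y_4=-3 y_5=-4
S(13/4) = 25289/5276

y_0 = S_0(0) = a_0 = -4
y_1 = S_1(0) = a_1 = 5
y_2 = S_2(0) = a_2 = 3
y_3 = S_3(0) = a_3 = -5
y_4 = S_4(0) = a_4 = -3
y_5 = S_4(2) = -4
t_q=13/4 is in segment 1 (τ=1/4); S_1(τ)=25289/5276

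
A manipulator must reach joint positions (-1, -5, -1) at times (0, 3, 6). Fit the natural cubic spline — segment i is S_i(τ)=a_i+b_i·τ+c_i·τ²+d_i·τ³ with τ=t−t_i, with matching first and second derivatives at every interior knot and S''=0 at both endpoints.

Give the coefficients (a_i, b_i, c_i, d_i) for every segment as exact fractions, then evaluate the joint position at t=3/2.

  seg 0: a=-1 b=-2 c=0 d=2/27
  seg 1: a=-5 b=0 c=2/3 d=-2/27
S(3/2) = -15/4

Δ: Δ0=-4/3, Δ1=4/3
row 1: diag=12, rhs=16; c'=1/4, d'=4/3
back: M1=4/3
M: M0=0, M1=4/3, M2=0
seg 0: a=-1, c=M0/2=0, d=(M1−M0)/(6·3)=2/27, b=Δ0−h0·(2M0+M1)/6=-2
seg 1: a=-5, c=M1/2=2/3, d=(M2−M1)/(6·3)=-2/27, b=Δ1−h1·(2M1+M2)/6=0
t_q=3/2 → seg 0, τ=3/2; S=-1+-2·τ+0·τ²+2/27·τ³=-15/4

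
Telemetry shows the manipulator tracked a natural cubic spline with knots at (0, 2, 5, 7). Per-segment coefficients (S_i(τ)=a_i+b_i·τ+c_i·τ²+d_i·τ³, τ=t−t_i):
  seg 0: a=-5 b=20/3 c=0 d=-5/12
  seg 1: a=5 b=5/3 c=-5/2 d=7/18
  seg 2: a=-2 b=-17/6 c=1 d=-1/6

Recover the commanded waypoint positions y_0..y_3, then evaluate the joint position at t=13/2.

y_0 = S_0(0) = a_0 = -5
y_1 = S_1(0) = a_1 = 5
y_2 = S_2(0) = a_2 = -2
y_3 = S_2(2) = -5
t_q=13/2 is in segment 2 (τ=3/2); S_2(τ)=-73/16

y_0=-5 y_1=5 y_2=-2 y_3=-5
S(13/2) = -73/16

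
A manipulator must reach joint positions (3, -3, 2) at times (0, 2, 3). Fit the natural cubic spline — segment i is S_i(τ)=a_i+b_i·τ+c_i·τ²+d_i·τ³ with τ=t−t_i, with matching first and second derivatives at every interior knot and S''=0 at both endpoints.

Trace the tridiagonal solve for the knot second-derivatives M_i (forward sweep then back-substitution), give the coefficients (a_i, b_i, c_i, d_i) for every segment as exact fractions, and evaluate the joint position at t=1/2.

Δ: Δ0=-3, Δ1=5
row 1: diag=6, rhs=48; c'=1/6, d'=8
back: M1=8
M: M0=0, M1=8, M2=0
seg 0: a=3, c=M0/2=0, d=(M1−M0)/(6·2)=2/3, b=Δ0−h0·(2M0+M1)/6=-17/3
seg 1: a=-3, c=M1/2=4, d=(M2−M1)/(6·1)=-4/3, b=Δ1−h1·(2M1+M2)/6=7/3
t_q=1/2 → seg 0, τ=1/2; S=3+-17/3·τ+0·τ²+2/3·τ³=1/4

  seg 0: a=3 b=-17/3 c=0 d=2/3
  seg 1: a=-3 b=7/3 c=4 d=-4/3
S(1/2) = 1/4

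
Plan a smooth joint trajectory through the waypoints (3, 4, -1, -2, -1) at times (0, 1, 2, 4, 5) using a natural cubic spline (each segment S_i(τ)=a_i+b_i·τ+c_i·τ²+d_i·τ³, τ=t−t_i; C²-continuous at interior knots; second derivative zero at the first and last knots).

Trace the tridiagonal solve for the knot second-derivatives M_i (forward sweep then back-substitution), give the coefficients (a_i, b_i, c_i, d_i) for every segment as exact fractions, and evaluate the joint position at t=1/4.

Δ: Δ0=1, Δ1=-5, Δ2=-1/2, Δ3=1
row 1: diag=4, rhs=-36; c'=1/4, d'=-9
row 2: denom=6−1·1/4=23/4; d'=(27−1·-9)/(23/4)=144/23
row 3: denom=6−2·8/23=122/23; d'=(9−2·144/23)/(122/23)=-81/122
back: M3=-81/122
back: M2=144/23−8/23·-81/122=396/61
back: M1=-9−1/4·396/61=-648/61
M: M0=0, M1=-648/61, M2=396/61, M3=-81/122, M4=0
seg 0: a=3, c=M0/2=0, d=(M1−M0)/(6·1)=-108/61, b=Δ0−h0·(2M0+M1)/6=169/61
seg 1: a=4, c=M1/2=-324/61, d=(M2−M1)/(6·1)=174/61, b=Δ1−h1·(2M1+M2)/6=-155/61
seg 2: a=-1, c=M2/2=198/61, d=(M3−M2)/(6·2)=-291/488, b=Δ2−h2·(2M2+M3)/6=-281/61
seg 3: a=-2, c=M3/2=-81/244, d=(M4−M3)/(6·1)=27/244, b=Δ3−h3·(2M3+M4)/6=149/122
t_q=1/4 → seg 0, τ=1/4; S=3+169/61·τ+0·τ²+-108/61·τ³=3577/976

  seg 0: a=3 b=169/61 c=0 d=-108/61
  seg 1: a=4 b=-155/61 c=-324/61 d=174/61
  seg 2: a=-1 b=-281/61 c=198/61 d=-291/488
  seg 3: a=-2 b=149/122 c=-81/244 d=27/244
S(1/4) = 3577/976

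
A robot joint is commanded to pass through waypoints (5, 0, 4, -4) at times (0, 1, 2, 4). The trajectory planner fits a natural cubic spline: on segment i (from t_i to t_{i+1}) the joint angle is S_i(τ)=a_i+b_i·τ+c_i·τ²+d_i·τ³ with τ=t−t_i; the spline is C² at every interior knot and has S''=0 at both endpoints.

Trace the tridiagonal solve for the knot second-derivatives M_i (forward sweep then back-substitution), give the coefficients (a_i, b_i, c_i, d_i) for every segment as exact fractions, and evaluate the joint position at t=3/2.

Δ: Δ0=-5, Δ1=4, Δ2=-4
row 1: diag=4, rhs=54; c'=1/4, d'=27/2
row 2: denom=6−1·1/4=23/4; d'=(-48−1·27/2)/(23/4)=-246/23
back: M2=-246/23
back: M1=27/2−1/4·-246/23=372/23
M: M0=0, M1=372/23, M2=-246/23, M3=0
seg 0: a=5, c=M0/2=0, d=(M1−M0)/(6·1)=62/23, b=Δ0−h0·(2M0+M1)/6=-177/23
seg 1: a=0, c=M1/2=186/23, d=(M2−M1)/(6·1)=-103/23, b=Δ1−h1·(2M1+M2)/6=9/23
seg 2: a=4, c=M2/2=-123/23, d=(M3−M2)/(6·2)=41/46, b=Δ2−h2·(2M2+M3)/6=72/23
t_q=3/2 → seg 1, τ=1/2; S=0+9/23·τ+186/23·τ²+-103/23·τ³=305/184

  seg 0: a=5 b=-177/23 c=0 d=62/23
  seg 1: a=0 b=9/23 c=186/23 d=-103/23
  seg 2: a=4 b=72/23 c=-123/23 d=41/46
S(3/2) = 305/184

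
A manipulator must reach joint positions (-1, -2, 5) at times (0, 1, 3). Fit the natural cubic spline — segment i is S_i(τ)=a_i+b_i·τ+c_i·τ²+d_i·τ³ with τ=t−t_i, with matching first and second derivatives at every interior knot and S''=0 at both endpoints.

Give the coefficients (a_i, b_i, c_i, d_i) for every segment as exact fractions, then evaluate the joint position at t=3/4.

Δ: Δ0=-1, Δ1=7/2
row 1: diag=6, rhs=27; c'=1/3, d'=9/2
back: M1=9/2
M: M0=0, M1=9/2, M2=0
seg 0: a=-1, c=M0/2=0, d=(M1−M0)/(6·1)=3/4, b=Δ0−h0·(2M0+M1)/6=-7/4
seg 1: a=-2, c=M1/2=9/4, d=(M2−M1)/(6·2)=-3/8, b=Δ1−h1·(2M1+M2)/6=1/2
t_q=3/4 → seg 0, τ=3/4; S=-1+-7/4·τ+0·τ²+3/4·τ³=-511/256

  seg 0: a=-1 b=-7/4 c=0 d=3/4
  seg 1: a=-2 b=1/2 c=9/4 d=-3/8
S(3/4) = -511/256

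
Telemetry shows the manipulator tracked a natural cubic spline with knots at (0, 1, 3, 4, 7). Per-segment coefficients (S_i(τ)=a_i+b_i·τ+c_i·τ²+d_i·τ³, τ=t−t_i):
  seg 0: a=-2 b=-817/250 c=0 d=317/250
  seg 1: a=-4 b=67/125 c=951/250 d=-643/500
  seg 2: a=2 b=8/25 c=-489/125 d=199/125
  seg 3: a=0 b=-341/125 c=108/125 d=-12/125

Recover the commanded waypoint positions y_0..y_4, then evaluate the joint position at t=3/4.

y_0=-2 y_1=-4 y_2=2 y_3=0 y_4=-3
S(3/4) = -62657/16000

y_0 = S_0(0) = a_0 = -2
y_1 = S_1(0) = a_1 = -4
y_2 = S_2(0) = a_2 = 2
y_3 = S_3(0) = a_3 = 0
y_4 = S_3(3) = -3
t_q=3/4 is in segment 0 (τ=3/4); S_0(τ)=-62657/16000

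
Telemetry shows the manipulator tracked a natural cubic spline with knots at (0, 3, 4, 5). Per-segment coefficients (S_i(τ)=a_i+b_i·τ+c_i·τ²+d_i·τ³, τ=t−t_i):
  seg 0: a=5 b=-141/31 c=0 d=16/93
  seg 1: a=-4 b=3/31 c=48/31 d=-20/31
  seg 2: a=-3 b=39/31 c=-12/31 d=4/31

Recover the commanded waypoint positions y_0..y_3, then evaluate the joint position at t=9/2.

y_0=5 y_1=-4 y_2=-3 y_3=-2
S(9/2) = -76/31

y_0 = S_0(0) = a_0 = 5
y_1 = S_1(0) = a_1 = -4
y_2 = S_2(0) = a_2 = -3
y_3 = S_2(1) = -2
t_q=9/2 is in segment 2 (τ=1/2); S_2(τ)=-76/31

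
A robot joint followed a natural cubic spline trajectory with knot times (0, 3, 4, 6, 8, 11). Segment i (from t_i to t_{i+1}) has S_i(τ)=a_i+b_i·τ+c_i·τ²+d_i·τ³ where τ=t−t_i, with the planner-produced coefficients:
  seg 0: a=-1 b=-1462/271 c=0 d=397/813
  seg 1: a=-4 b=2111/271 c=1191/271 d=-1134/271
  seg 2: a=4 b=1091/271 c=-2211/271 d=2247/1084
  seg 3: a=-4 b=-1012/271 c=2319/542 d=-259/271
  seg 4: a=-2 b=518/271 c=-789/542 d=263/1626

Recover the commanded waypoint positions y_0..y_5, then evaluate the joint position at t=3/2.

y_0 = S_0(0) = a_0 = -1
y_1 = S_1(0) = a_1 = -4
y_2 = S_2(0) = a_2 = 4
y_3 = S_3(0) = a_3 = -4
y_4 = S_4(0) = a_4 = -2
y_5 = S_4(3) = -5
t_q=3/2 is in segment 0 (τ=3/2); S_0(τ)=-16139/2168

y_0=-1 y_1=-4 y_2=4 y_3=-4 y_4=-2 y_5=-5
S(3/2) = -16139/2168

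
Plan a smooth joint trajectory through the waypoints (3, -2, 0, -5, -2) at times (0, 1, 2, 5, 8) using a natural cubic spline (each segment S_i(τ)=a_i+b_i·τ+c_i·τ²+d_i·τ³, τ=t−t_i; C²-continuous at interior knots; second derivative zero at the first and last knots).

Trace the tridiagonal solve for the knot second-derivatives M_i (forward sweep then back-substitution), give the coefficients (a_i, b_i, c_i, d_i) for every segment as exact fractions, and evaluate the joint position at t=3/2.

Δ: Δ0=-5, Δ1=2, Δ2=-5/3, Δ3=1
row 1: diag=4, rhs=42; c'=1/4, d'=21/2
row 2: denom=8−1·1/4=31/4; d'=(-22−1·21/2)/(31/4)=-130/31
row 3: denom=12−3·12/31=336/31; d'=(16−3·-130/31)/(336/31)=443/168
back: M3=443/168
back: M2=-130/31−12/31·443/168=-73/14
back: M1=21/2−1/4·-73/14=661/56
M: M0=0, M1=661/56, M2=-73/14, M3=443/168, M4=0
seg 0: a=3, c=M0/2=0, d=(M1−M0)/(6·1)=661/336, b=Δ0−h0·(2M0+M1)/6=-2341/336
seg 1: a=-2, c=M1/2=661/112, d=(M2−M1)/(6·1)=-953/336, b=Δ1−h1·(2M1+M2)/6=-179/168
seg 2: a=0, c=M2/2=-73/28, d=(M3−M2)/(6·3)=1319/3024, b=Δ2−h2·(2M2+M3)/6=107/48
seg 3: a=-5, c=M3/2=443/336, d=(M4−M3)/(6·3)=-443/3024, b=Δ3−h3·(2M3+M4)/6=-275/168
t_q=3/2 → seg 1, τ=1/2; S=-2+-179/168·τ+661/112·τ²+-953/336·τ³=-1265/896

  seg 0: a=3 b=-2341/336 c=0 d=661/336
  seg 1: a=-2 b=-179/168 c=661/112 d=-953/336
  seg 2: a=0 b=107/48 c=-73/28 d=1319/3024
  seg 3: a=-5 b=-275/168 c=443/336 d=-443/3024
S(3/2) = -1265/896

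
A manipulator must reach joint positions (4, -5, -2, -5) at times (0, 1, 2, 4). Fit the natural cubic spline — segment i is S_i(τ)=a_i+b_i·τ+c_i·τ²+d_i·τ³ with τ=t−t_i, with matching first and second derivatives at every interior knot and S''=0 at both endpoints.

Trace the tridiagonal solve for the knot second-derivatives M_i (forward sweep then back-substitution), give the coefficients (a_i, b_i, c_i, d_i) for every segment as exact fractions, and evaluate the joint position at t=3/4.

  seg 0: a=4 b=-567/46 c=0 d=153/46
  seg 1: a=-5 b=-54/23 c=459/46 d=-213/46
  seg 2: a=-2 b=171/46 c=-90/23 d=15/23
S(3/4) = -11309/2944

Δ: Δ0=-9, Δ1=3, Δ2=-3/2
row 1: diag=4, rhs=72; c'=1/4, d'=18
row 2: denom=6−1·1/4=23/4; d'=(-27−1·18)/(23/4)=-180/23
back: M2=-180/23
back: M1=18−1/4·-180/23=459/23
M: M0=0, M1=459/23, M2=-180/23, M3=0
seg 0: a=4, c=M0/2=0, d=(M1−M0)/(6·1)=153/46, b=Δ0−h0·(2M0+M1)/6=-567/46
seg 1: a=-5, c=M1/2=459/46, d=(M2−M1)/(6·1)=-213/46, b=Δ1−h1·(2M1+M2)/6=-54/23
seg 2: a=-2, c=M2/2=-90/23, d=(M3−M2)/(6·2)=15/23, b=Δ2−h2·(2M2+M3)/6=171/46
t_q=3/4 → seg 0, τ=3/4; S=4+-567/46·τ+0·τ²+153/46·τ³=-11309/2944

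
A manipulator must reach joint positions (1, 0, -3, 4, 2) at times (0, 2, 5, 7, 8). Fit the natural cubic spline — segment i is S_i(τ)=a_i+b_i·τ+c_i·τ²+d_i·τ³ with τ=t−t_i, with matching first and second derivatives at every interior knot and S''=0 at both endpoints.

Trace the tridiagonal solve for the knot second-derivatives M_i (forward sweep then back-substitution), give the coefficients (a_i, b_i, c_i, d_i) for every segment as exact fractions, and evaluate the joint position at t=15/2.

Δ: Δ0=-1/2, Δ1=-1, Δ2=7/2, Δ3=-2
row 1: diag=10, rhs=-3; c'=3/10, d'=-3/10
row 2: denom=10−3·3/10=91/10; d'=(27−3·-3/10)/(91/10)=279/91
row 3: denom=6−2·20/91=506/91; d'=(-33−2·279/91)/(506/91)=-3561/506
back: M3=-3561/506
back: M2=279/91−20/91·-3561/506=1167/253
back: M1=-3/10−3/10·1167/253=-426/253
M: M0=0, M1=-426/253, M2=1167/253, M3=-3561/506, M4=0
seg 0: a=1, c=M0/2=0, d=(M1−M0)/(6·2)=-71/506, b=Δ0−h0·(2M0+M1)/6=31/506
seg 1: a=0, c=M1/2=-213/253, d=(M2−M1)/(6·3)=177/506, b=Δ1−h1·(2M1+M2)/6=-821/506
seg 2: a=-3, c=M2/2=1167/506, d=(M3−M2)/(6·2)=-1965/2024, b=Δ2−h2·(2M2+M3)/6=701/253
seg 3: a=4, c=M3/2=-3561/1012, d=(M4−M3)/(6·1)=1187/1012, b=Δ3−h3·(2M3+M4)/6=175/506
t_q=15/2 → seg 3, τ=1/2; S=4+175/506·τ+-3561/1012·τ²+1187/1012·τ³=27849/8096

  seg 0: a=1 b=31/506 c=0 d=-71/506
  seg 1: a=0 b=-821/506 c=-213/253 d=177/506
  seg 2: a=-3 b=701/253 c=1167/506 d=-1965/2024
  seg 3: a=4 b=175/506 c=-3561/1012 d=1187/1012
S(15/2) = 27849/8096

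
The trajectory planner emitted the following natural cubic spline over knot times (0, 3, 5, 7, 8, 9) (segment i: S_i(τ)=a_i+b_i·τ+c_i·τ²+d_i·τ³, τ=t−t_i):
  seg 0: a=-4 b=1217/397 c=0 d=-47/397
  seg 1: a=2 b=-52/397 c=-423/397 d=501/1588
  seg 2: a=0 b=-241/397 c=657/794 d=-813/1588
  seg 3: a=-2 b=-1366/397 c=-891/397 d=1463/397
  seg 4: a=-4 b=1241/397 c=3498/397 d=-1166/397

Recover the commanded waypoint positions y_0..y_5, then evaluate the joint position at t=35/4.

y_0=-4 y_1=2 y_2=0 y_3=-2 y_4=-4 y_5=5
S(35/4) = 26191/12704

y_0 = S_0(0) = a_0 = -4
y_1 = S_1(0) = a_1 = 2
y_2 = S_2(0) = a_2 = 0
y_3 = S_3(0) = a_3 = -2
y_4 = S_4(0) = a_4 = -4
y_5 = S_4(1) = 5
t_q=35/4 is in segment 4 (τ=3/4); S_4(τ)=26191/12704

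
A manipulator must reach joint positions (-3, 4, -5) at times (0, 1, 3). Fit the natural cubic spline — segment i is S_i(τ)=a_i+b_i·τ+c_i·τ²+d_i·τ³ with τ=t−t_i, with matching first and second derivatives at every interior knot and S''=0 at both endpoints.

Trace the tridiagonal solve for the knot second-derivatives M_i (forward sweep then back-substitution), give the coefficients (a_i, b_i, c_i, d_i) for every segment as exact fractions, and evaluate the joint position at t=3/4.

  seg 0: a=-3 b=107/12 c=0 d=-23/12
  seg 1: a=4 b=19/6 c=-23/4 d=23/24
S(3/4) = 737/256

Δ: Δ0=7, Δ1=-9/2
row 1: diag=6, rhs=-69; c'=1/3, d'=-23/2
back: M1=-23/2
M: M0=0, M1=-23/2, M2=0
seg 0: a=-3, c=M0/2=0, d=(M1−M0)/(6·1)=-23/12, b=Δ0−h0·(2M0+M1)/6=107/12
seg 1: a=4, c=M1/2=-23/4, d=(M2−M1)/(6·2)=23/24, b=Δ1−h1·(2M1+M2)/6=19/6
t_q=3/4 → seg 0, τ=3/4; S=-3+107/12·τ+0·τ²+-23/12·τ³=737/256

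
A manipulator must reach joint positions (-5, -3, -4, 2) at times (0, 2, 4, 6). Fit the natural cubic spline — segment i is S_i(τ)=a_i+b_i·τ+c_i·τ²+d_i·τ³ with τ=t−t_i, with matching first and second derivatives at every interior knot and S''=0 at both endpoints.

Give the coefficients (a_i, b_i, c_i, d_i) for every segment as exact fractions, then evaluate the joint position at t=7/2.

Δ: Δ0=1, Δ1=-1/2, Δ2=3
row 1: diag=8, rhs=-9; c'=1/4, d'=-9/8
row 2: denom=8−2·1/4=15/2; d'=(21−2·-9/8)/(15/2)=31/10
back: M2=31/10
back: M1=-9/8−1/4·31/10=-19/10
M: M0=0, M1=-19/10, M2=31/10, M3=0
seg 0: a=-5, c=M0/2=0, d=(M1−M0)/(6·2)=-19/120, b=Δ0−h0·(2M0+M1)/6=49/30
seg 1: a=-3, c=M1/2=-19/20, d=(M2−M1)/(6·2)=5/12, b=Δ1−h1·(2M1+M2)/6=-4/15
seg 2: a=-4, c=M2/2=31/20, d=(M3−M2)/(6·2)=-31/120, b=Δ2−h2·(2M2+M3)/6=14/15
t_q=7/2 → seg 1, τ=3/2; S=-3+-4/15·τ+-19/20·τ²+5/12·τ³=-661/160

  seg 0: a=-5 b=49/30 c=0 d=-19/120
  seg 1: a=-3 b=-4/15 c=-19/20 d=5/12
  seg 2: a=-4 b=14/15 c=31/20 d=-31/120
S(7/2) = -661/160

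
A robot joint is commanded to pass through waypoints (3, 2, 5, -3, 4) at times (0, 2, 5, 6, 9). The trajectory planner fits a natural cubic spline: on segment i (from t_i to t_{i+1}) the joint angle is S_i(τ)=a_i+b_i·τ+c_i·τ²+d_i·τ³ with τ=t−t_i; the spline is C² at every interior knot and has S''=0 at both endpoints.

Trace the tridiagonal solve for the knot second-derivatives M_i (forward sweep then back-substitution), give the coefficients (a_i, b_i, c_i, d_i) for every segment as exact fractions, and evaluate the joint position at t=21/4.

Δ: Δ0=-1/2, Δ1=1, Δ2=-8, Δ3=7/3
row 1: diag=10, rhs=9; c'=3/10, d'=9/10
row 2: denom=8−3·3/10=71/10; d'=(-54−3·9/10)/(71/10)=-567/71
row 3: denom=8−1·10/71=558/71; d'=(62−1·-567/71)/(558/71)=4969/558
back: M3=4969/558
back: M2=-567/71−10/71·4969/558=-2578/279
back: M1=9/10−3/10·-2578/279=683/186
M: M0=0, M1=683/186, M2=-2578/279, M3=4969/558, M4=0
seg 0: a=3, c=M0/2=0, d=(M1−M0)/(6·2)=683/2232, b=Δ0−h0·(2M0+M1)/6=-481/279
seg 1: a=2, c=M1/2=683/372, d=(M2−M1)/(6·3)=-7205/10044, b=Δ1−h1·(2M1+M2)/6=1087/558
seg 2: a=5, c=M2/2=-1289/279, d=(M3−M2)/(6·1)=375/124, b=Δ2−h2·(2M2+M3)/6=-7147/1116
seg 3: a=-3, c=M3/2=4969/1116, d=(M4−M3)/(6·3)=-4969/10044, b=Δ3−h3·(2M3+M4)/6=-3667/558
t_q=21/4 → seg 2, τ=1/4; S=5+-7147/1116·τ+-1289/279·τ²+375/124·τ³=75173/23808

  seg 0: a=3 b=-481/279 c=0 d=683/2232
  seg 1: a=2 b=1087/558 c=683/372 d=-7205/10044
  seg 2: a=5 b=-7147/1116 c=-1289/279 d=375/124
  seg 3: a=-3 b=-3667/558 c=4969/1116 d=-4969/10044
S(21/4) = 75173/23808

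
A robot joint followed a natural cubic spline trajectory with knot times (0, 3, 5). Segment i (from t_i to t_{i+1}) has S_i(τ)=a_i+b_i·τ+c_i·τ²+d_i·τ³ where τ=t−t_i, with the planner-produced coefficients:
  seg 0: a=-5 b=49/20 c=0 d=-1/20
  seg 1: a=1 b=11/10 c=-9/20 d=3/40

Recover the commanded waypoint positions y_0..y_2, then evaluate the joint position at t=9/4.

y_0 = S_0(0) = a_0 = -5
y_1 = S_1(0) = a_1 = 1
y_2 = S_1(2) = 2
t_q=9/4 is in segment 0 (τ=9/4); S_0(τ)=-73/1280

y_0=-5 y_1=1 y_2=2
S(9/4) = -73/1280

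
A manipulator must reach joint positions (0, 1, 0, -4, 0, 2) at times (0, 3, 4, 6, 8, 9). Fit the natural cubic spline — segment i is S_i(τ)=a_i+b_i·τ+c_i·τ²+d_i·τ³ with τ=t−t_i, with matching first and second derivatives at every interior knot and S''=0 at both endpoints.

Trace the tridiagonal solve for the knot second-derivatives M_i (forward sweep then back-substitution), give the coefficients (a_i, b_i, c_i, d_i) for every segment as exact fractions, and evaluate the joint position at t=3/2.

  seg 0: a=0 b=982/1407 c=0 d=-19/469
  seg 1: a=1 b=-557/1407 c=-171/469 d=-337/1407
  seg 2: a=0 b=-2594/1407 c=-508/469 d=101/201
  seg 3: a=-4 b=-206/1407 c=906/469 d=-604/1407
  seg 4: a=0 b=3418/1407 c=-302/469 d=302/1407
S(3/2) = 3415/3752

Δ: Δ0=1/3, Δ1=-1, Δ2=-2, Δ3=2, Δ4=2
row 1: diag=8, rhs=-8; c'=1/8, d'=-1
row 2: denom=6−1·1/8=47/8; d'=(-6−1·-1)/(47/8)=-40/47
row 3: denom=8−2·16/47=344/47; d'=(24−2·-40/47)/(344/47)=151/43
row 4: denom=6−2·47/172=469/86; d'=(0−2·151/43)/(469/86)=-604/469
back: M4=-604/469
back: M3=151/43−47/172·-604/469=1812/469
back: M2=-40/47−16/47·1812/469=-1016/469
back: M1=-1−1/8·-1016/469=-342/469
M: M0=0, M1=-342/469, M2=-1016/469, M3=1812/469, M4=-604/469, M5=0
seg 0: a=0, c=M0/2=0, d=(M1−M0)/(6·3)=-19/469, b=Δ0−h0·(2M0+M1)/6=982/1407
seg 1: a=1, c=M1/2=-171/469, d=(M2−M1)/(6·1)=-337/1407, b=Δ1−h1·(2M1+M2)/6=-557/1407
seg 2: a=0, c=M2/2=-508/469, d=(M3−M2)/(6·2)=101/201, b=Δ2−h2·(2M2+M3)/6=-2594/1407
seg 3: a=-4, c=M3/2=906/469, d=(M4−M3)/(6·2)=-604/1407, b=Δ3−h3·(2M3+M4)/6=-206/1407
seg 4: a=0, c=M4/2=-302/469, d=(M5−M4)/(6·1)=302/1407, b=Δ4−h4·(2M4+M5)/6=3418/1407
t_q=3/2 → seg 0, τ=3/2; S=0+982/1407·τ+0·τ²+-19/469·τ³=3415/3752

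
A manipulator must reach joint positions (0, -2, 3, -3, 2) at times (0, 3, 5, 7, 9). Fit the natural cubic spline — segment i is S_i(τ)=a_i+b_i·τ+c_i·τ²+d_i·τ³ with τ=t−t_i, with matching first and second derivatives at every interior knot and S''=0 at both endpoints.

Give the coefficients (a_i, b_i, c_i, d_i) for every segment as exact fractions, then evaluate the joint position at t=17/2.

Δ: Δ0=-2/3, Δ1=5/2, Δ2=-3, Δ3=5/2
row 1: diag=10, rhs=19; c'=1/5, d'=19/10
row 2: denom=8−2·1/5=38/5; d'=(-33−2·19/10)/(38/5)=-92/19
row 3: denom=8−2·5/19=142/19; d'=(33−2·-92/19)/(142/19)=811/142
back: M3=811/142
back: M2=-92/19−5/19·811/142=-901/142
back: M1=19/10−1/5·-901/142=225/71
M: M0=0, M1=225/71, M2=-901/142, M3=811/142, M4=0
seg 0: a=0, c=M0/2=0, d=(M1−M0)/(6·3)=25/142, b=Δ0−h0·(2M0+M1)/6=-959/426
seg 1: a=-2, c=M1/2=225/142, d=(M2−M1)/(6·2)=-1351/1704, b=Δ1−h1·(2M1+M2)/6=533/213
seg 2: a=3, c=M2/2=-901/284, d=(M3−M2)/(6·2)=214/213, b=Δ2−h2·(2M2+M3)/6=-287/426
seg 3: a=-3, c=M3/2=811/284, d=(M4−M3)/(6·2)=-811/1704, b=Δ3−h3·(2M3+M4)/6=-557/426
t_q=17/2 → seg 3, τ=3/2; S=-3+-557/426·τ+811/284·τ²+-811/1704·τ³=-647/4544

  seg 0: a=0 b=-959/426 c=0 d=25/142
  seg 1: a=-2 b=533/213 c=225/142 d=-1351/1704
  seg 2: a=3 b=-287/426 c=-901/284 d=214/213
  seg 3: a=-3 b=-557/426 c=811/284 d=-811/1704
S(17/2) = -647/4544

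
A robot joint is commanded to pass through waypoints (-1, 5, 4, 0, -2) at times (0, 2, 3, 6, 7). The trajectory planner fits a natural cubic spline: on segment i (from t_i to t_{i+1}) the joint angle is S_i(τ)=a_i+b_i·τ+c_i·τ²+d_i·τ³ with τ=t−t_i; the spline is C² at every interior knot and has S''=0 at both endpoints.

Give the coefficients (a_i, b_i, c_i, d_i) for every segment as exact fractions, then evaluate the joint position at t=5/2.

  seg 0: a=-1 b=301/69 c=0 d=-47/138
  seg 1: a=5 b=19/69 c=-47/23 d=53/69
  seg 2: a=4 b=-104/69 c=6/23 d=-14/207
  seg 3: a=0 b=-122/69 c=-8/23 d=8/69
S(5/2) = 869/184

Δ: Δ0=3, Δ1=-1, Δ2=-4/3, Δ3=-2
row 1: diag=6, rhs=-24; c'=1/6, d'=-4
row 2: denom=8−1·1/6=47/6; d'=(-2−1·-4)/(47/6)=12/47
row 3: denom=8−3·18/47=322/47; d'=(-4−3·12/47)/(322/47)=-16/23
back: M3=-16/23
back: M2=12/47−18/47·-16/23=12/23
back: M1=-4−1/6·12/23=-94/23
M: M0=0, M1=-94/23, M2=12/23, M3=-16/23, M4=0
seg 0: a=-1, c=M0/2=0, d=(M1−M0)/(6·2)=-47/138, b=Δ0−h0·(2M0+M1)/6=301/69
seg 1: a=5, c=M1/2=-47/23, d=(M2−M1)/(6·1)=53/69, b=Δ1−h1·(2M1+M2)/6=19/69
seg 2: a=4, c=M2/2=6/23, d=(M3−M2)/(6·3)=-14/207, b=Δ2−h2·(2M2+M3)/6=-104/69
seg 3: a=0, c=M3/2=-8/23, d=(M4−M3)/(6·1)=8/69, b=Δ3−h3·(2M3+M4)/6=-122/69
t_q=5/2 → seg 1, τ=1/2; S=5+19/69·τ+-47/23·τ²+53/69·τ³=869/184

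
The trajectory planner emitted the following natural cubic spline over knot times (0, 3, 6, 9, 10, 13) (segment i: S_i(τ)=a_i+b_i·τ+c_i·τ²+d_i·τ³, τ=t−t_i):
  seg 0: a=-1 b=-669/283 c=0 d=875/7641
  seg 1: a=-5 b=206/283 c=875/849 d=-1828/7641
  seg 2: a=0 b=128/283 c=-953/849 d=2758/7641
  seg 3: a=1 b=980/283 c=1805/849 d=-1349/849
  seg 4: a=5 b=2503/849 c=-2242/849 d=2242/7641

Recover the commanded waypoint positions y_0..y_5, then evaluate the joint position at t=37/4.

y_0=-1 y_1=-5 y_2=0 y_3=1 y_4=5 y_5=-2
S(37/4) = 35749/18112

y_0 = S_0(0) = a_0 = -1
y_1 = S_1(0) = a_1 = -5
y_2 = S_2(0) = a_2 = 0
y_3 = S_3(0) = a_3 = 1
y_4 = S_4(0) = a_4 = 5
y_5 = S_4(3) = -2
t_q=37/4 is in segment 3 (τ=1/4); S_3(τ)=35749/18112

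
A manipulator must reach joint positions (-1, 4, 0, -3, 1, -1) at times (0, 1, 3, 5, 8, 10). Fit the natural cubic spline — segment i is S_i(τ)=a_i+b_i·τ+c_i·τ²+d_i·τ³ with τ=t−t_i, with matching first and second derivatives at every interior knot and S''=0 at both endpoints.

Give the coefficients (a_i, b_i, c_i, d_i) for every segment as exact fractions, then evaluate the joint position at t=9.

  seg 0: a=-1 b=70757/11292 c=0 d=-14297/11292
  seg 1: a=4 b=13933/5646 c=-14297/3764 d=8833/11292
  seg 2: a=0 b=-18851/5646 c=3369/3764 d=275/22584
  seg 3: a=-3 b=1094/2823 c=911/941 d=-1843/8469
  seg 4: a=1 b=905/2823 c=-932/941 d=466/2823
S(9) = 466/941

Δ: Δ0=5, Δ1=-2, Δ2=-3/2, Δ3=4/3, Δ4=-1
row 1: diag=6, rhs=-42; c'=1/3, d'=-7
row 2: denom=8−2·1/3=22/3; d'=(3−2·-7)/(22/3)=51/22
row 3: denom=10−2·3/11=104/11; d'=(17−2·51/22)/(104/11)=17/13
row 4: denom=10−3·33/104=941/104; d'=(-14−3·17/13)/(941/104)=-1864/941
back: M4=-1864/941
back: M3=17/13−33/104·-1864/941=1822/941
back: M2=51/22−3/11·1822/941=3369/1882
back: M1=-7−1/3·3369/1882=-14297/1882
M: M0=0, M1=-14297/1882, M2=3369/1882, M3=1822/941, M4=-1864/941, M5=0
seg 0: a=-1, c=M0/2=0, d=(M1−M0)/(6·1)=-14297/11292, b=Δ0−h0·(2M0+M1)/6=70757/11292
seg 1: a=4, c=M1/2=-14297/3764, d=(M2−M1)/(6·2)=8833/11292, b=Δ1−h1·(2M1+M2)/6=13933/5646
seg 2: a=0, c=M2/2=3369/3764, d=(M3−M2)/(6·2)=275/22584, b=Δ2−h2·(2M2+M3)/6=-18851/5646
seg 3: a=-3, c=M3/2=911/941, d=(M4−M3)/(6·3)=-1843/8469, b=Δ3−h3·(2M3+M4)/6=1094/2823
seg 4: a=1, c=M4/2=-932/941, d=(M5−M4)/(6·2)=466/2823, b=Δ4−h4·(2M4+M5)/6=905/2823
t_q=9 → seg 4, τ=1; S=1+905/2823·τ+-932/941·τ²+466/2823·τ³=466/941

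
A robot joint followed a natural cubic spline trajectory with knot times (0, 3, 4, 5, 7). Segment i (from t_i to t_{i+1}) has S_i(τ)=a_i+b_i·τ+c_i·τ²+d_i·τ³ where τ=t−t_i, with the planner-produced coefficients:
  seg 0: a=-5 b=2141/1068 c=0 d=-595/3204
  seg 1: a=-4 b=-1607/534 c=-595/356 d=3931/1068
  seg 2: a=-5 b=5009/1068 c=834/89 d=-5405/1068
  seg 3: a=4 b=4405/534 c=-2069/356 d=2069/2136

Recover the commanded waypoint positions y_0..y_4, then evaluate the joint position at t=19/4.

y_0 = S_0(0) = a_0 = -5
y_1 = S_1(0) = a_1 = -4
y_2 = S_2(0) = a_2 = -5
y_3 = S_3(0) = a_3 = 4
y_4 = S_3(2) = 5
t_q=19/4 is in segment 2 (τ=3/4); S_2(τ)=37675/22784

y_0=-5 y_1=-4 y_2=-5 y_3=4 y_4=5
S(19/4) = 37675/22784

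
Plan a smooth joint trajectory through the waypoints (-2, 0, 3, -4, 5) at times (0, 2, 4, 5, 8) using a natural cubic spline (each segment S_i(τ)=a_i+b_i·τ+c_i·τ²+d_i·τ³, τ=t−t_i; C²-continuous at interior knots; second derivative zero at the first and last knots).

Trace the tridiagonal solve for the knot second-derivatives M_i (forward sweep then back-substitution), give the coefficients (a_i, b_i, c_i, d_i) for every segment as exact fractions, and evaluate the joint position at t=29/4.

Δ: Δ0=1, Δ1=3/2, Δ2=-7, Δ3=3
row 1: diag=8, rhs=3; c'=1/4, d'=3/8
row 2: denom=6−2·1/4=11/2; d'=(-51−2·3/8)/(11/2)=-207/22
row 3: denom=8−1·2/11=86/11; d'=(60−1·-207/22)/(86/11)=1527/172
back: M3=1527/172
back: M2=-207/22−2/11·1527/172=-474/43
back: M1=3/8−1/4·-474/43=1077/344
M: M0=0, M1=1077/344, M2=-474/43, M3=1527/172, M4=0
seg 0: a=-2, c=M0/2=0, d=(M1−M0)/(6·2)=359/1376, b=Δ0−h0·(2M0+M1)/6=-15/344
seg 1: a=0, c=M1/2=1077/688, d=(M2−M1)/(6·2)=-1623/1376, b=Δ1−h1·(2M1+M2)/6=531/172
seg 2: a=3, c=M2/2=-237/43, d=(M3−M2)/(6·1)=1141/344, b=Δ2−h2·(2M2+M3)/6=-1653/344
seg 3: a=-4, c=M3/2=1527/344, d=(M4−M3)/(6·3)=-509/1032, b=Δ3−h3·(2M3+M4)/6=-1011/172
t_q=29/4 → seg 3, τ=9/4; S=-4+-1011/172·τ+1527/344·τ²+-509/1032·τ³=-8171/22016

  seg 0: a=-2 b=-15/344 c=0 d=359/1376
  seg 1: a=0 b=531/172 c=1077/688 d=-1623/1376
  seg 2: a=3 b=-1653/344 c=-237/43 d=1141/344
  seg 3: a=-4 b=-1011/172 c=1527/344 d=-509/1032
S(29/4) = -8171/22016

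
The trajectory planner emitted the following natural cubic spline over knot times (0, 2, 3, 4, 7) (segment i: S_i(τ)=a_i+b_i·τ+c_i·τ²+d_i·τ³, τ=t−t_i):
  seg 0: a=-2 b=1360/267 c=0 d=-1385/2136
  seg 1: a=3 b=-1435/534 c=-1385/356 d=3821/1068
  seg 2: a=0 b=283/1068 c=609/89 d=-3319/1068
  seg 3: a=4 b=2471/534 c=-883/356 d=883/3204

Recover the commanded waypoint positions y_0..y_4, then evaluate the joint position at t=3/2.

y_0 = S_0(0) = a_0 = -2
y_1 = S_1(0) = a_1 = 3
y_2 = S_2(0) = a_2 = 0
y_3 = S_3(0) = a_3 = 4
y_4 = S_3(3) = 3
t_q=3/2 is in segment 0 (τ=3/2); S_0(τ)=19663/5696

y_0=-2 y_1=3 y_2=0 y_3=4 y_4=3
S(3/2) = 19663/5696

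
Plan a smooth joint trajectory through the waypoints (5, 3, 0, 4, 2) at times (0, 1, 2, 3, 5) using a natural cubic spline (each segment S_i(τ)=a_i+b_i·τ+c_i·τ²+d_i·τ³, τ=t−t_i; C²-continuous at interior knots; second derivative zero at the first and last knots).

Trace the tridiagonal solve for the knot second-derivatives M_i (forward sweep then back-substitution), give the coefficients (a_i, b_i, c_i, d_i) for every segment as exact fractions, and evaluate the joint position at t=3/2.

  seg 0: a=5 b=-51/43 c=0 d=-35/43
  seg 1: a=3 b=-156/43 c=-105/43 d=132/43
  seg 2: a=0 b=30/43 c=291/43 d=-149/43
  seg 3: a=4 b=165/43 c=-156/43 d=26/43
S(3/2) = 165/172

Δ: Δ0=-2, Δ1=-3, Δ2=4, Δ3=-1
row 1: diag=4, rhs=-6; c'=1/4, d'=-3/2
row 2: denom=4−1·1/4=15/4; d'=(42−1·-3/2)/(15/4)=58/5
row 3: denom=6−1·4/15=86/15; d'=(-30−1·58/5)/(86/15)=-312/43
back: M3=-312/43
back: M2=58/5−4/15·-312/43=582/43
back: M1=-3/2−1/4·582/43=-210/43
M: M0=0, M1=-210/43, M2=582/43, M3=-312/43, M4=0
seg 0: a=5, c=M0/2=0, d=(M1−M0)/(6·1)=-35/43, b=Δ0−h0·(2M0+M1)/6=-51/43
seg 1: a=3, c=M1/2=-105/43, d=(M2−M1)/(6·1)=132/43, b=Δ1−h1·(2M1+M2)/6=-156/43
seg 2: a=0, c=M2/2=291/43, d=(M3−M2)/(6·1)=-149/43, b=Δ2−h2·(2M2+M3)/6=30/43
seg 3: a=4, c=M3/2=-156/43, d=(M4−M3)/(6·2)=26/43, b=Δ3−h3·(2M3+M4)/6=165/43
t_q=3/2 → seg 1, τ=1/2; S=3+-156/43·τ+-105/43·τ²+132/43·τ³=165/172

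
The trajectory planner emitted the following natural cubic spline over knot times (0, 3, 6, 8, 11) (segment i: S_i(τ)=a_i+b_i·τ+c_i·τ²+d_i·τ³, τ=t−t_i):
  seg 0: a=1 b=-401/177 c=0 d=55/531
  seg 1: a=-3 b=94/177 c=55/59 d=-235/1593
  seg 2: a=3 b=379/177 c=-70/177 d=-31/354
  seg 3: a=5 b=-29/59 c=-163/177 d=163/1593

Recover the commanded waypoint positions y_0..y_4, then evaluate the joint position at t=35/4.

y_0 = S_0(0) = a_0 = 1
y_1 = S_1(0) = a_1 = -3
y_2 = S_2(0) = a_2 = 3
y_3 = S_3(0) = a_3 = 5
y_4 = S_3(3) = -2
t_q=35/4 is in segment 3 (τ=3/4); S_3(τ)=15695/3776

y_0=1 y_1=-3 y_2=3 y_3=5 y_4=-2
S(35/4) = 15695/3776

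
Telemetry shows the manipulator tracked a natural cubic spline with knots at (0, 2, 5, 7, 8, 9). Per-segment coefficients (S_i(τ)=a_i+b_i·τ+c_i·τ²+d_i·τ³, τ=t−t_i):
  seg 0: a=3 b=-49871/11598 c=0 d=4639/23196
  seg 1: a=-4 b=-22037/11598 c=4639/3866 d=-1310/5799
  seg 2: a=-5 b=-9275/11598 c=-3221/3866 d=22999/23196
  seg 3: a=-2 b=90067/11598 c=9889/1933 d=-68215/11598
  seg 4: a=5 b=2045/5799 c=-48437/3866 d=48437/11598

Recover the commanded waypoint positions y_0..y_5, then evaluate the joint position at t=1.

y_0 = S_0(0) = a_0 = 3
y_1 = S_1(0) = a_1 = -4
y_2 = S_2(0) = a_2 = -5
y_3 = S_3(0) = a_3 = -2
y_4 = S_4(0) = a_4 = 5
y_5 = S_4(1) = -3
t_q=1 is in segment 0 (τ=1); S_0(τ)=-8505/7732

y_0=3 y_1=-4 y_2=-5 y_3=-2 y_4=5 y_5=-3
S(1) = -8505/7732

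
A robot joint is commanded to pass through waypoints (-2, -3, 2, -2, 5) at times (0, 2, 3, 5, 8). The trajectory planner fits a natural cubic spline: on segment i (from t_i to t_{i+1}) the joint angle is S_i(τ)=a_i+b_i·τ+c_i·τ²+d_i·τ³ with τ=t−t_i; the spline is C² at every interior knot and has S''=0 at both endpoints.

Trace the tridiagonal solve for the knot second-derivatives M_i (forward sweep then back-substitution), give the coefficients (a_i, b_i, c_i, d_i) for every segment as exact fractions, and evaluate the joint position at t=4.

Δ: Δ0=-1/2, Δ1=5, Δ2=-2, Δ3=7/3
row 1: diag=6, rhs=33; c'=1/6, d'=11/2
row 2: denom=6−1·1/6=35/6; d'=(-42−1·11/2)/(35/6)=-57/7
row 3: denom=10−2·12/35=326/35; d'=(26−2·-57/7)/(326/35)=740/163
back: M3=740/163
back: M2=-57/7−12/35·740/163=-1581/163
back: M1=11/2−1/6·-1581/163=1160/163
M: M0=0, M1=1160/163, M2=-1581/163, M3=740/163, M4=0
seg 0: a=-2, c=M0/2=0, d=(M1−M0)/(6·2)=290/489, b=Δ0−h0·(2M0+M1)/6=-2809/978
seg 1: a=-3, c=M1/2=580/163, d=(M2−M1)/(6·1)=-2741/978, b=Δ1−h1·(2M1+M2)/6=4151/978
seg 2: a=2, c=M2/2=-1581/326, d=(M3−M2)/(6·2)=2321/1956, b=Δ2−h2·(2M2+M3)/6=1444/489
seg 3: a=-2, c=M3/2=370/163, d=(M4−M3)/(6·3)=-370/1467, b=Δ3−h3·(2M3+M4)/6=-1079/489
t_q=4 → seg 2, τ=1; S=2+1444/489·τ+-1581/326·τ²+2321/1956·τ³=841/652

  seg 0: a=-2 b=-2809/978 c=0 d=290/489
  seg 1: a=-3 b=4151/978 c=580/163 d=-2741/978
  seg 2: a=2 b=1444/489 c=-1581/326 d=2321/1956
  seg 3: a=-2 b=-1079/489 c=370/163 d=-370/1467
S(4) = 841/652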